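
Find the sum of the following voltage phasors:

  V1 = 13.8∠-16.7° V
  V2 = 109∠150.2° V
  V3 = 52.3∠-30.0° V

Step 1 — Convert each phasor to rectangular form:
  V1 = 13.8·(cos(-16.7°) + j·sin(-16.7°)) = 13.22 - j3.966 V
  V2 = 109·(cos(150.2°) + j·sin(150.2°)) = -94.59 + j54.17 V
  V3 = 52.3·(cos(-30.0°) + j·sin(-30.0°)) = 45.29 - j26.15 V
Step 2 — Sum components: V_total = -36.08 + j24.05 V.
Step 3 — Convert to polar: |V_total| = 43.36 V, ∠V_total = 146.3°.

V_total = 43.36∠146.3° V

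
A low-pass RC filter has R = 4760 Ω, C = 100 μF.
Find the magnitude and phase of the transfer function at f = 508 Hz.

Step 1 — Angular frequency: ω = 2π·508 = 3192 rad/s.
Step 2 — Transfer function: H(jω) = 1/(1 + jωRC).
Step 3 — Denominator: 1 + jωRC = 1 + j·3192·4760·0.0001 = 1 + j1519.
Step 4 — H = 4.332e-07 - j0.0006582.
Step 5 — Magnitude: |H| = 0.0006582 (-63.6 dB); phase: φ = -90.0°.

|H| = 0.0006582 (-63.6 dB), φ = -90.0°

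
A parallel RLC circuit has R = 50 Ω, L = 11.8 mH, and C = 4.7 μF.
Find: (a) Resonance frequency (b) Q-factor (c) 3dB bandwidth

Step 1 — Resonance: ω₀ = 1/√(LC) = 1/√(0.0118·4.7e-06) = 4246 rad/s.
Step 2 — f₀ = ω₀/(2π) = 675.8 Hz.
Step 3 — Parallel Q: Q = R/(ω₀L) = 50/(4246·0.0118) = 0.9979.
Step 4 — Bandwidth: Δω = ω₀/Q = 4255 rad/s; BW = Δω/(2π) = 677.3 Hz.

(a) f₀ = 675.8 Hz  (b) Q = 0.9979  (c) BW = 677.3 Hz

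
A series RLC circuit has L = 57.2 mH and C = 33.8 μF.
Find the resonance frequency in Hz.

Step 1 — Resonance condition Im(Z)=0 gives ω₀ = 1/√(LC).
Step 2 — ω₀ = 1/√(0.0572·3.38e-05) = 719.2 rad/s.
Step 3 — f₀ = ω₀/(2π) = 114.5 Hz.

f₀ = 114.5 Hz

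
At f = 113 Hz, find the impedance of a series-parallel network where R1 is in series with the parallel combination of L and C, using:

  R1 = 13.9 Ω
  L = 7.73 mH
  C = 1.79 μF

Step 1 — Angular frequency: ω = 2π·f = 2π·113 = 710 rad/s.
Step 2 — Component impedances:
  R1: Z = R = 13.9 Ω
  L: Z = jωL = j·710·0.00773 = 0 + j5.488 Ω
  C: Z = 1/(jωC) = -j/(ω·C) = 0 - j786.8 Ω
Step 3 — Parallel branch: L || C = 1/(1/L + 1/C) = 0 + j5.527 Ω.
Step 4 — Series with R1: Z_total = R1 + (L || C) = 13.9 + j5.527 Ω = 14.96∠21.7° Ω.

Z = 13.9 + j5.527 Ω = 14.96∠21.7° Ω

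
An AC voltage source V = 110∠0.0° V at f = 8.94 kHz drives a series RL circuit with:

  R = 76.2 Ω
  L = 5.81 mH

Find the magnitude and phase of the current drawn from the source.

Step 1 — Angular frequency: ω = 2π·f = 2π·8940 = 5.617e+04 rad/s.
Step 2 — Component impedances:
  R: Z = R = 76.2 Ω
  L: Z = jωL = j·5.617e+04·0.00581 = 0 + j326.4 Ω
Step 3 — Series combination: Z_total = R + L = 76.2 + j326.4 Ω = 335.1∠76.9° Ω.
Step 4 — Source phasor: V = 110∠0.0° V = 110 V.
Step 5 — Ohm's law: I = V / Z_total = (110) / (76.2 + j326.4) = 0.07463 - j0.3196 A.
Step 6 — Convert to polar: |I| = 0.3282 A, ∠I = -76.9°.

I = 0.3282∠-76.9° A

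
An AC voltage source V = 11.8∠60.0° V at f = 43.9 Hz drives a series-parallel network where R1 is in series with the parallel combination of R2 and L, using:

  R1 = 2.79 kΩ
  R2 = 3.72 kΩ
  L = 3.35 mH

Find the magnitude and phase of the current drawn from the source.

Step 1 — Angular frequency: ω = 2π·f = 2π·43.9 = 275.8 rad/s.
Step 2 — Component impedances:
  R1: Z = R = 2790 Ω
  R2: Z = R = 3720 Ω
  L: Z = jωL = j·275.8·0.00335 = 0 + j0.924 Ω
Step 3 — Parallel branch: R2 || L = 1/(1/R2 + 1/L) = 0.0002295 + j0.924 Ω.
Step 4 — Series with R1: Z_total = R1 + (R2 || L) = 2790 + j0.924 Ω = 2790∠0.0° Ω.
Step 5 — Source phasor: V = 11.8∠60.0° V = 5.9 + j10.22 V.
Step 6 — Ohm's law: I = V / Z_total = (5.9 + j10.22) / (2790 + j0.924) = 0.002116 + j0.003662 A.
Step 7 — Convert to polar: |I| = 0.004229 A, ∠I = 60.0°.

I = 0.004229∠60.0° A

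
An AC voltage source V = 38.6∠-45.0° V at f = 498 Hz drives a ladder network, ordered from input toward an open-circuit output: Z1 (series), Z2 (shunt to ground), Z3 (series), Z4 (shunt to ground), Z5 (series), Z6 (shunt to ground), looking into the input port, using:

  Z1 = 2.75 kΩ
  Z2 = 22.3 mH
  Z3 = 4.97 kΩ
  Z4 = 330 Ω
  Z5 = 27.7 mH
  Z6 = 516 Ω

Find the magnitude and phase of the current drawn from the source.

Step 1 — Angular frequency: ω = 2π·f = 2π·498 = 3129 rad/s.
Step 2 — Component impedances:
  Z1: Z = R = 2750 Ω
  Z2: Z = jωL = j·3129·0.0223 = 0 + j69.78 Ω
  Z3: Z = R = 4970 Ω
  Z4: Z = R = 330 Ω
  Z5: Z = jωL = j·3129·0.0277 = 0 + j86.67 Ω
  Z6: Z = R = 516 Ω
Step 3 — Ladder network (open output): work backward from the far end, alternating series and parallel combinations. Z_in = 2751 + j69.76 Ω = 2752∠1.5° Ω.
Step 4 — Source phasor: V = 38.6∠-45.0° V = 27.29 - j27.29 V.
Step 5 — Ohm's law: I = V / Z_total = (27.29 - j27.29) / (2751 + j69.76) = 0.009664 - j0.01017 A.
Step 6 — Convert to polar: |I| = 0.01403 A, ∠I = -46.5°.

I = 0.01403∠-46.5° A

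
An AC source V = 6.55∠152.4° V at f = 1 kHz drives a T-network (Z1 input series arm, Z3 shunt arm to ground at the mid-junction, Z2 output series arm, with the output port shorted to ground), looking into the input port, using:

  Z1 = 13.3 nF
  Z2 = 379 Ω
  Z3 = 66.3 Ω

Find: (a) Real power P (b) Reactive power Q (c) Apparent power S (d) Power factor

Step 1 — Angular frequency: ω = 2π·f = 2π·1000 = 6283 rad/s.
Step 2 — Component impedances:
  Z1: Z = 1/(jωC) = -j/(ω·C) = 0 - j1.197e+04 Ω
  Z2: Z = R = 379 Ω
  Z3: Z = R = 66.3 Ω
Step 3 — With the output port shorted to ground, the output series arm Z2 runs from the junction to ground; the shunt arm Z3 also runs from the junction to ground. They appear in parallel: Z3 || Z2 = 56.43 Ω.
Step 4 — Series with input arm Z1: Z_in = Z1 + (Z3 || Z2) = 56.43 - j1.197e+04 Ω = 1.197e+04∠-89.7° Ω.
Step 5 — Source phasor: V = 6.55∠152.4° V = -5.805 + j3.035 V.
Step 6 — Current: I = V / Z = -0.0002559 - j0.0004839 A = 0.0005474∠-117.9° A.
Step 7 — Complex power: S = V·I* = 1.691e-05 - j0.003585 VA.
Step 8 — Real power: P = Re(S) = 1.691e-05 W.
Step 9 — Reactive power: Q = Im(S) = -0.003585 VAR.
Step 10 — Apparent power: |S| = 0.003585 VA.
Step 11 — Power factor: PF = P/|S| = 0.004715 (leading).

(a) P = 1.691e-05 W  (b) Q = -0.003585 VAR  (c) S = 0.003585 VA  (d) PF = 0.004715 (leading)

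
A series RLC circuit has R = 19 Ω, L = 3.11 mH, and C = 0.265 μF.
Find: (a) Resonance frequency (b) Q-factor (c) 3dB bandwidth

Step 1 — Resonance condition Im(Z)=0 gives ω₀ = 1/√(LC).
Step 2 — ω₀ = 1/√(0.00311·2.65e-07) = 3.483e+04 rad/s.
Step 3 — f₀ = ω₀/(2π) = 5544 Hz.
Step 4 — Series Q: Q = ω₀L/R = 3.483e+04·0.00311/19 = 5.702.
Step 5 — 3dB bandwidth: Δω = ω₀/Q = 6109 rad/s; BW = Δω/(2π) = 972.3 Hz.

(a) f₀ = 5544 Hz  (b) Q = 5.702  (c) BW = 972.3 Hz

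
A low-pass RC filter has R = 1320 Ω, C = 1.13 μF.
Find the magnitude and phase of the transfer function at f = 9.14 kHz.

Step 1 — Angular frequency: ω = 2π·9140 = 5.743e+04 rad/s.
Step 2 — Transfer function: H(jω) = 1/(1 + jωRC).
Step 3 — Denominator: 1 + jωRC = 1 + j·5.743e+04·1320·1.13e-06 = 1 + j85.66.
Step 4 — H = 0.0001363 - j0.01167.
Step 5 — Magnitude: |H| = 0.01167 (-38.7 dB); phase: φ = -89.3°.

|H| = 0.01167 (-38.7 dB), φ = -89.3°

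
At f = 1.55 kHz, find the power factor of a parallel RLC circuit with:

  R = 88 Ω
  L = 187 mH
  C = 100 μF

Step 1 — Angular frequency: ω = 2π·f = 2π·1550 = 9739 rad/s.
Step 2 — Component impedances:
  R: Z = R = 88 Ω
  L: Z = jωL = j·9739·0.187 = 0 + j1821 Ω
  C: Z = 1/(jωC) = -j/(ω·C) = 0 - j1.027 Ω
Step 3 — Parallel combination: 1/Z_total = 1/R + 1/L + 1/C; Z_total = 0.01199 - j1.027 Ω = 1.027∠-89.3° Ω.
Step 4 — Power factor: PF = cos(φ) = Re(Z)/|Z| = 0.01199/1.027 = 0.01167.
Step 5 — Type: Im(Z) = -1.027 ⇒ leading (phase φ = -89.3°).

PF = 0.01167 (leading, φ = -89.3°)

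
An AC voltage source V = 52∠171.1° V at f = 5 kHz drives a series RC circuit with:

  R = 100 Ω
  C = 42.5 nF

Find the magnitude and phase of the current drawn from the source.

Step 1 — Angular frequency: ω = 2π·f = 2π·5000 = 3.142e+04 rad/s.
Step 2 — Component impedances:
  R: Z = R = 100 Ω
  C: Z = 1/(jωC) = -j/(ω·C) = 0 - j749 Ω
Step 3 — Series combination: Z_total = R + C = 100 - j749 Ω = 755.6∠-82.4° Ω.
Step 4 — Source phasor: V = 52∠171.1° V = -51.37 + j8.045 V.
Step 5 — Ohm's law: I = V / Z_total = (-51.37 + j8.045) / (100 - j749) = -0.01955 - j0.06598 A.
Step 6 — Convert to polar: |I| = 0.06882 A, ∠I = -106.5°.

I = 0.06882∠-106.5° A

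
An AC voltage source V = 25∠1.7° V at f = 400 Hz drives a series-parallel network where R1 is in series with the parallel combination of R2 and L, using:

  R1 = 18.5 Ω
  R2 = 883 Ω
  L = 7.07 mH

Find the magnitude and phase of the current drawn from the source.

Step 1 — Angular frequency: ω = 2π·f = 2π·400 = 2513 rad/s.
Step 2 — Component impedances:
  R1: Z = R = 18.5 Ω
  R2: Z = R = 883 Ω
  L: Z = jωL = j·2513·0.00707 = 0 + j17.77 Ω
Step 3 — Parallel branch: R2 || L = 1/(1/R2 + 1/L) = 0.3574 + j17.76 Ω.
Step 4 — Series with R1: Z_total = R1 + (R2 || L) = 18.86 + j17.76 Ω = 25.91∠43.3° Ω.
Step 5 — Source phasor: V = 25∠1.7° V = 24.99 + j0.7417 V.
Step 6 — Ohm's law: I = V / Z_total = (24.99 + j0.7417) / (18.86 + j17.76) = 0.7218 - j0.6406 A.
Step 7 — Convert to polar: |I| = 0.9651 A, ∠I = -41.6°.

I = 0.9651∠-41.6° A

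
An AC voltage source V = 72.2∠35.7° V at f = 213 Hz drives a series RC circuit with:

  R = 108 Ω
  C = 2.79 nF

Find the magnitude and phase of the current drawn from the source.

Step 1 — Angular frequency: ω = 2π·f = 2π·213 = 1338 rad/s.
Step 2 — Component impedances:
  R: Z = R = 108 Ω
  C: Z = 1/(jωC) = -j/(ω·C) = 0 - j2.678e+05 Ω
Step 3 — Series combination: Z_total = R + C = 108 - j2.678e+05 Ω = 2.678e+05∠-90.0° Ω.
Step 4 — Source phasor: V = 72.2∠35.7° V = 58.63 + j42.13 V.
Step 5 — Ohm's law: I = V / Z_total = (58.63 + j42.13) / (108 - j2.678e+05) = -0.0001572 + j0.000219 A.
Step 6 — Convert to polar: |I| = 0.0002696 A, ∠I = 125.7°.

I = 0.0002696∠125.7° A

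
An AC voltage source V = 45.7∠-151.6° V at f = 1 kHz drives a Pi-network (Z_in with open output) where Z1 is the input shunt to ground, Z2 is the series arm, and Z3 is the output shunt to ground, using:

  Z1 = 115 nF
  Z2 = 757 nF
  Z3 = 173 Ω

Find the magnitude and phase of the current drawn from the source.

Step 1 — Angular frequency: ω = 2π·f = 2π·1000 = 6283 rad/s.
Step 2 — Component impedances:
  Z1: Z = 1/(jωC) = -j/(ω·C) = 0 - j1384 Ω
  Z2: Z = 1/(jωC) = -j/(ω·C) = 0 - j210.2 Ω
  Z3: Z = R = 173 Ω
Step 3 — With open output, the series arm Z2 and the output shunt Z3 appear in series to ground: Z2 + Z3 = 173 - j210.2 Ω.
Step 4 — Parallel with input shunt Z1: Z_in = Z1 || (Z2 + Z3) = 128.9 - j196.5 Ω = 235∠-56.7° Ω.
Step 5 — Source phasor: V = 45.7∠-151.6° V = -40.2 - j21.74 V.
Step 6 — Ohm's law: I = V / Z_total = (-40.2 - j21.74) / (128.9 - j196.5) = -0.01646 - j0.1938 A.
Step 7 — Convert to polar: |I| = 0.1945 A, ∠I = -94.9°.

I = 0.1945∠-94.9° A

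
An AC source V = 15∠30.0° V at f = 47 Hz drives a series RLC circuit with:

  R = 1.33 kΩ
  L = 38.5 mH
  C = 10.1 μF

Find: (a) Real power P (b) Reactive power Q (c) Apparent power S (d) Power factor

Step 1 — Angular frequency: ω = 2π·f = 2π·47 = 295.3 rad/s.
Step 2 — Component impedances:
  R: Z = R = 1330 Ω
  L: Z = jωL = j·295.3·0.0385 = 0 + j11.37 Ω
  C: Z = 1/(jωC) = -j/(ω·C) = 0 - j335.3 Ω
Step 3 — Series combination: Z_total = R + L + C = 1330 - j323.9 Ω = 1369∠-13.7° Ω.
Step 4 — Source phasor: V = 15∠30.0° V = 12.99 + j7.5 V.
Step 5 — Current: I = V / Z = 0.007924 + j0.007569 A = 0.01096∠43.7° A.
Step 6 — Complex power: S = V·I* = 0.1597 - j0.03889 VA.
Step 7 — Real power: P = Re(S) = 0.1597 W.
Step 8 — Reactive power: Q = Im(S) = -0.03889 VAR.
Step 9 — Apparent power: |S| = 0.1644 VA.
Step 10 — Power factor: PF = P/|S| = 0.9716 (leading).

(a) P = 0.1597 W  (b) Q = -0.03889 VAR  (c) S = 0.1644 VA  (d) PF = 0.9716 (leading)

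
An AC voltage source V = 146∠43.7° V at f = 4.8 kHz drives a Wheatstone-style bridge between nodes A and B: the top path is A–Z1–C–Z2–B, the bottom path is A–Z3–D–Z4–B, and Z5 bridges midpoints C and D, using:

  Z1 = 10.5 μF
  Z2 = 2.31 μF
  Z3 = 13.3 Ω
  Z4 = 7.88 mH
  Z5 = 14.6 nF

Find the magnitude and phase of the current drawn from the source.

Step 1 — Angular frequency: ω = 2π·f = 2π·4800 = 3.016e+04 rad/s.
Step 2 — Component impedances:
  Z1: Z = 1/(jωC) = -j/(ω·C) = 0 - j3.158 Ω
  Z2: Z = 1/(jωC) = -j/(ω·C) = 0 - j14.35 Ω
  Z3: Z = R = 13.3 Ω
  Z4: Z = jωL = j·3.016e+04·0.00788 = 0 + j237.7 Ω
  Z5: Z = 1/(jωC) = -j/(ω·C) = 0 - j2271 Ω
Step 3 — Bridge requires nodal analysis (the Z5 bridge couples midpoints C and D, so the two paths cannot be reduced to a simple series/parallel combination). Setting node B to ground and injecting 1 A at node A, the 3-node admittance system at A, C, D solves to V_A = Z_AB = 0.08073 - j18.9 Ω = 18.9∠-89.8° Ω.
Step 4 — Source phasor: V = 146∠43.7° V = 105.6 + j100.9 V.
Step 5 — Ohm's law: I = V / Z_total = (105.6 + j100.9) / (0.08073 - j18.9) = -5.314 + j5.609 A.
Step 6 — Convert to polar: |I| = 7.727 A, ∠I = 133.5°.

I = 7.727∠133.5° A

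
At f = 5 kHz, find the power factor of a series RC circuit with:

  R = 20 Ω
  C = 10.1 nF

Step 1 — Angular frequency: ω = 2π·f = 2π·5000 = 3.142e+04 rad/s.
Step 2 — Component impedances:
  R: Z = R = 20 Ω
  C: Z = 1/(jωC) = -j/(ω·C) = 0 - j3152 Ω
Step 3 — Series combination: Z_total = R + C = 20 - j3152 Ω = 3152∠-89.6° Ω.
Step 4 — Power factor: PF = cos(φ) = Re(Z)/|Z| = 20/3151.6 = 0.006346.
Step 5 — Type: Im(Z) = -3152 ⇒ leading (phase φ = -89.6°).

PF = 0.006346 (leading, φ = -89.6°)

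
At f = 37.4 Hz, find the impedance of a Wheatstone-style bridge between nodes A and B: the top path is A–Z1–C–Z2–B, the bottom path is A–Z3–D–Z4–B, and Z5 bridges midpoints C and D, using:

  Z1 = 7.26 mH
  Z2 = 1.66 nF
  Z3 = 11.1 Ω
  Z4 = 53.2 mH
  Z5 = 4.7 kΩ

Step 1 — Angular frequency: ω = 2π·f = 2π·37.4 = 235 rad/s.
Step 2 — Component impedances:
  Z1: Z = jωL = j·235·0.00726 = 0 + j1.706 Ω
  Z2: Z = 1/(jωC) = -j/(ω·C) = 0 - j2.564e+06 Ω
  Z3: Z = R = 11.1 Ω
  Z4: Z = jωL = j·235·0.0532 = 0 + j12.5 Ω
  Z5: Z = R = 4700 Ω
Step 3 — Bridge requires nodal analysis (the Z5 bridge couples midpoints C and D, so the two paths cannot be reduced to a simple series/parallel combination). Setting node B to ground and injecting 1 A at node A, the 3-node admittance system at A, C, D solves to V_A = Z_AB = 11.07 + j12.5 Ω = 16.7∠48.5° Ω.

Z = 11.07 + j12.5 Ω = 16.7∠48.5° Ω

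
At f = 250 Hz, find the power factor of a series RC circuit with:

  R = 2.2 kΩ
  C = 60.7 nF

Step 1 — Angular frequency: ω = 2π·f = 2π·250 = 1571 rad/s.
Step 2 — Component impedances:
  R: Z = R = 2200 Ω
  C: Z = 1/(jωC) = -j/(ω·C) = 0 - j1.049e+04 Ω
Step 3 — Series combination: Z_total = R + C = 2200 - j1.049e+04 Ω = 1.072e+04∠-78.2° Ω.
Step 4 — Power factor: PF = cos(φ) = Re(Z)/|Z| = 2200/10716 = 0.2053.
Step 5 — Type: Im(Z) = -1.049e+04 ⇒ leading (phase φ = -78.2°).

PF = 0.2053 (leading, φ = -78.2°)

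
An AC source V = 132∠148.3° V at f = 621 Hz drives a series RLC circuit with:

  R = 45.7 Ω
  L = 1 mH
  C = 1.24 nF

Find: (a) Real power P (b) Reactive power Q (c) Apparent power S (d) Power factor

Step 1 — Angular frequency: ω = 2π·f = 2π·621 = 3902 rad/s.
Step 2 — Component impedances:
  R: Z = R = 45.7 Ω
  L: Z = jωL = j·3902·0.001 = 0 + j3.902 Ω
  C: Z = 1/(jωC) = -j/(ω·C) = 0 - j2.067e+05 Ω
Step 3 — Series combination: Z_total = R + L + C = 45.7 - j2.067e+05 Ω = 2.067e+05∠-90.0° Ω.
Step 4 — Source phasor: V = 132∠148.3° V = -112.3 + j69.36 V.
Step 5 — Current: I = V / Z = -0.0003357 - j0.0005433 A = 0.0006387∠-121.7° A.
Step 6 — Complex power: S = V·I* = 1.864e-05 - j0.0843 VA.
Step 7 — Real power: P = Re(S) = 1.864e-05 W.
Step 8 — Reactive power: Q = Im(S) = -0.0843 VAR.
Step 9 — Apparent power: |S| = 0.0843 VA.
Step 10 — Power factor: PF = P/|S| = 0.0002211 (leading).

(a) P = 1.864e-05 W  (b) Q = -0.0843 VAR  (c) S = 0.0843 VA  (d) PF = 0.0002211 (leading)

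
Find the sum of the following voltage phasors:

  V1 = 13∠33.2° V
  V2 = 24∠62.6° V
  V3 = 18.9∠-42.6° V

Step 1 — Convert each phasor to rectangular form:
  V1 = 13·(cos(33.2°) + j·sin(33.2°)) = 10.88 + j7.118 V
  V2 = 24·(cos(62.6°) + j·sin(62.6°)) = 11.04 + j21.31 V
  V3 = 18.9·(cos(-42.6°) + j·sin(-42.6°)) = 13.91 - j12.79 V
Step 2 — Sum components: V_total = 35.83 + j15.63 V.
Step 3 — Convert to polar: |V_total| = 39.1 V, ∠V_total = 23.6°.

V_total = 39.1∠23.6° V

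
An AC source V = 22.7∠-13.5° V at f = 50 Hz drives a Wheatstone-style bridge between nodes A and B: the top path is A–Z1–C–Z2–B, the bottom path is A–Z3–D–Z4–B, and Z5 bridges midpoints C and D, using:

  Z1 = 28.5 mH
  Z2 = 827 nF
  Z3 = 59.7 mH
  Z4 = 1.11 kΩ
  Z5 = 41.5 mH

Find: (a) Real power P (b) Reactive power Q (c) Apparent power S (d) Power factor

Step 1 — Angular frequency: ω = 2π·f = 2π·50 = 314.2 rad/s.
Step 2 — Component impedances:
  Z1: Z = jωL = j·314.2·0.0285 = 0 + j8.954 Ω
  Z2: Z = 1/(jωC) = -j/(ω·C) = 0 - j3849 Ω
  Z3: Z = jωL = j·314.2·0.0597 = 0 + j18.76 Ω
  Z4: Z = R = 1110 Ω
  Z5: Z = jωL = j·314.2·0.0415 = 0 + j13.04 Ω
Step 3 — Bridge requires nodal analysis (the Z5 bridge couples midpoints C and D, so the two paths cannot be reduced to a simple series/parallel combination). Setting node B to ground and injecting 1 A at node A, the 3-node admittance system at A, C, D solves to V_A = Z_AB = 1028 - j286.9 Ω = 1067∠-15.6° Ω.
Step 4 — Source phasor: V = 22.7∠-13.5° V = 22.07 - j5.299 V.
Step 5 — Current: I = V / Z = 0.02126 + j0.0007794 A = 0.02128∠2.1° A.
Step 6 — Complex power: S = V·I* = 0.4652 - j0.1299 VA.
Step 7 — Real power: P = Re(S) = 0.4652 W.
Step 8 — Reactive power: Q = Im(S) = -0.1299 VAR.
Step 9 — Apparent power: |S| = 0.483 VA.
Step 10 — Power factor: PF = P/|S| = 0.9632 (leading).

(a) P = 0.4652 W  (b) Q = -0.1299 VAR  (c) S = 0.483 VA  (d) PF = 0.9632 (leading)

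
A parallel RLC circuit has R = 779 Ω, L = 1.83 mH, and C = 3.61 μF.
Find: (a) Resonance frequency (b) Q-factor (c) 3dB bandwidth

Step 1 — Resonance: ω₀ = 1/√(LC) = 1/√(0.00183·3.61e-06) = 1.23e+04 rad/s.
Step 2 — f₀ = ω₀/(2π) = 1958 Hz.
Step 3 — Parallel Q: Q = R/(ω₀L) = 779/(1.23e+04·0.00183) = 34.6.
Step 4 — Bandwidth: Δω = ω₀/Q = 355.6 rad/s; BW = Δω/(2π) = 56.59 Hz.

(a) f₀ = 1958 Hz  (b) Q = 34.6  (c) BW = 56.59 Hz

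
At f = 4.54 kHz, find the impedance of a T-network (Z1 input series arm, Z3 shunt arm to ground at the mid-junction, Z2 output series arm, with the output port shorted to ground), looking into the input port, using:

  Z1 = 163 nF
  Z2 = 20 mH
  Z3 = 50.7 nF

Step 1 — Angular frequency: ω = 2π·f = 2π·4540 = 2.853e+04 rad/s.
Step 2 — Component impedances:
  Z1: Z = 1/(jωC) = -j/(ω·C) = 0 - j215.1 Ω
  Z2: Z = jωL = j·2.853e+04·0.02 = 0 + j570.5 Ω
  Z3: Z = 1/(jωC) = -j/(ω·C) = 0 - j691.4 Ω
Step 3 — With the output port shorted to ground, the output series arm Z2 runs from the junction to ground; the shunt arm Z3 also runs from the junction to ground. They appear in parallel: Z3 || Z2 = 0 + j3262 Ω.
Step 4 — Series with input arm Z1: Z_in = Z1 + (Z3 || Z2) = 0 + j3047 Ω = 3047∠90.0° Ω.

Z = 0 + j3047 Ω = 3047∠90.0° Ω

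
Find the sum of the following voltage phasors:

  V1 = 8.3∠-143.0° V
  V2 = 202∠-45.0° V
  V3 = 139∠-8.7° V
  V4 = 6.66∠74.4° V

Step 1 — Convert each phasor to rectangular form:
  V1 = 8.3·(cos(-143.0°) + j·sin(-143.0°)) = -6.629 - j4.995 V
  V2 = 202·(cos(-45.0°) + j·sin(-45.0°)) = 142.8 - j142.8 V
  V3 = 139·(cos(-8.7°) + j·sin(-8.7°)) = 137.4 - j21.03 V
  V4 = 6.66·(cos(74.4°) + j·sin(74.4°)) = 1.791 + j6.415 V
Step 2 — Sum components: V_total = 275.4 - j162.4 V.
Step 3 — Convert to polar: |V_total| = 319.7 V, ∠V_total = -30.5°.

V_total = 319.7∠-30.5° V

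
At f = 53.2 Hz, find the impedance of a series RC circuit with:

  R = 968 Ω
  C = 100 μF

Step 1 — Angular frequency: ω = 2π·f = 2π·53.2 = 334.3 rad/s.
Step 2 — Component impedances:
  R: Z = R = 968 Ω
  C: Z = 1/(jωC) = -j/(ω·C) = 0 - j29.92 Ω
Step 3 — Series combination: Z_total = R + C = 968 - j29.92 Ω = 968.5∠-1.8° Ω.

Z = 968 - j29.92 Ω = 968.5∠-1.8° Ω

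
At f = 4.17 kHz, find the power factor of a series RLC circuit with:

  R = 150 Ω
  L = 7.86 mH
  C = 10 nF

Step 1 — Angular frequency: ω = 2π·f = 2π·4170 = 2.62e+04 rad/s.
Step 2 — Component impedances:
  R: Z = R = 150 Ω
  L: Z = jωL = j·2.62e+04·0.00786 = 0 + j205.9 Ω
  C: Z = 1/(jωC) = -j/(ω·C) = 0 - j3817 Ω
Step 3 — Series combination: Z_total = R + L + C = 150 - j3611 Ω = 3614∠-87.6° Ω.
Step 4 — Power factor: PF = cos(φ) = Re(Z)/|Z| = 150/3614 = 0.04151.
Step 5 — Type: Im(Z) = -3611 ⇒ leading (phase φ = -87.6°).

PF = 0.04151 (leading, φ = -87.6°)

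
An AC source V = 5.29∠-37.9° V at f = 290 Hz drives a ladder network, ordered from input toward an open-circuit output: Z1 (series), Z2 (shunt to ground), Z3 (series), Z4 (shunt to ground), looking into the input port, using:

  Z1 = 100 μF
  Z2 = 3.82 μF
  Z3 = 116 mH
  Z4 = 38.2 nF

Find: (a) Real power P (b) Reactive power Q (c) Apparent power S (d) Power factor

Step 1 — Angular frequency: ω = 2π·f = 2π·290 = 1822 rad/s.
Step 2 — Component impedances:
  Z1: Z = 1/(jωC) = -j/(ω·C) = 0 - j5.488 Ω
  Z2: Z = 1/(jωC) = -j/(ω·C) = 0 - j143.7 Ω
  Z3: Z = jωL = j·1822·0.116 = 0 + j211.4 Ω
  Z4: Z = 1/(jωC) = -j/(ω·C) = 0 - j1.437e+04 Ω
Step 3 — Ladder network (open output): work backward from the far end, alternating series and parallel combinations. Z_in = 0 - j147.7 Ω = 147.7∠-90.0° Ω.
Step 4 — Source phasor: V = 5.29∠-37.9° V = 4.174 - j3.25 V.
Step 5 — Current: I = V / Z = 0.022 + j0.02826 A = 0.03581∠52.1° A.
Step 6 — Complex power: S = V·I* = 0 - j0.1895 VA.
Step 7 — Real power: P = Re(S) = 0 W.
Step 8 — Reactive power: Q = Im(S) = -0.1895 VAR.
Step 9 — Apparent power: |S| = 0.1895 VA.
Step 10 — Power factor: PF = P/|S| = 0 (leading).

(a) P = 0 W  (b) Q = -0.1895 VAR  (c) S = 0.1895 VA  (d) PF = 0 (leading)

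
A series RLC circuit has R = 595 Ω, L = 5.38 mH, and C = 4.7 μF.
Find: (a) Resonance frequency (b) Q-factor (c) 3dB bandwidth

Step 1 — Resonance condition Im(Z)=0 gives ω₀ = 1/√(LC).
Step 2 — ω₀ = 1/√(0.00538·4.7e-06) = 6289 rad/s.
Step 3 — f₀ = ω₀/(2π) = 1001 Hz.
Step 4 — Series Q: Q = ω₀L/R = 6289·0.00538/595 = 0.05686.
Step 5 — 3dB bandwidth: Δω = ω₀/Q = 1.106e+05 rad/s; BW = Δω/(2π) = 1.76e+04 Hz.

(a) f₀ = 1001 Hz  (b) Q = 0.05686  (c) BW = 1.76e+04 Hz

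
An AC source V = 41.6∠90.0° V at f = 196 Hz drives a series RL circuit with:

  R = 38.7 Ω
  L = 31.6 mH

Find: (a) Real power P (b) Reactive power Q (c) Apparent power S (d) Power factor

Step 1 — Angular frequency: ω = 2π·f = 2π·196 = 1232 rad/s.
Step 2 — Component impedances:
  R: Z = R = 38.7 Ω
  L: Z = jωL = j·1232·0.0316 = 0 + j38.92 Ω
Step 3 — Series combination: Z_total = R + L = 38.7 + j38.92 Ω = 54.88∠45.2° Ω.
Step 4 — Source phasor: V = 41.6∠90.0° V = 0 + j41.6 V.
Step 5 — Current: I = V / Z = 0.5375 + j0.5345 A = 0.758∠44.8° A.
Step 6 — Complex power: S = V·I* = 22.23 + j22.36 VA.
Step 7 — Real power: P = Re(S) = 22.23 W.
Step 8 — Reactive power: Q = Im(S) = 22.36 VAR.
Step 9 — Apparent power: |S| = 31.53 VA.
Step 10 — Power factor: PF = P/|S| = 0.7051 (lagging).

(a) P = 22.23 W  (b) Q = 22.36 VAR  (c) S = 31.53 VA  (d) PF = 0.7051 (lagging)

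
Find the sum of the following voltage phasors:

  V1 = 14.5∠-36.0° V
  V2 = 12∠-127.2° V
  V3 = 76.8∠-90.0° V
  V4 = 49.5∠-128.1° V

Step 1 — Convert each phasor to rectangular form:
  V1 = 14.5·(cos(-36.0°) + j·sin(-36.0°)) = 11.73 - j8.523 V
  V2 = 12·(cos(-127.2°) + j·sin(-127.2°)) = -7.255 - j9.558 V
  V3 = 76.8·(cos(-90.0°) + j·sin(-90.0°)) = 0 - j76.8 V
  V4 = 49.5·(cos(-128.1°) + j·sin(-128.1°)) = -30.54 - j38.95 V
Step 2 — Sum components: V_total = -26.07 - j133.8 V.
Step 3 — Convert to polar: |V_total| = 136.3 V, ∠V_total = -101.0°.

V_total = 136.3∠-101.0° V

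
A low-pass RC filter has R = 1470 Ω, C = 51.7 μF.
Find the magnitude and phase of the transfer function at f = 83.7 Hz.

Step 1 — Angular frequency: ω = 2π·83.7 = 525.9 rad/s.
Step 2 — Transfer function: H(jω) = 1/(1 + jωRC).
Step 3 — Denominator: 1 + jωRC = 1 + j·525.9·1470·5.17e-05 = 1 + j39.97.
Step 4 — H = 0.0006256 - j0.025.
Step 5 — Magnitude: |H| = 0.02501 (-32.0 dB); phase: φ = -88.6°.

|H| = 0.02501 (-32.0 dB), φ = -88.6°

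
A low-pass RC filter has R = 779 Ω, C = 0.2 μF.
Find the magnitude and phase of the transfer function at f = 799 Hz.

Step 1 — Angular frequency: ω = 2π·799 = 5020 rad/s.
Step 2 — Transfer function: H(jω) = 1/(1 + jωRC).
Step 3 — Denominator: 1 + jωRC = 1 + j·5020·779·2e-07 = 1 + j0.7822.
Step 4 — H = 0.6204 - j0.4853.
Step 5 — Magnitude: |H| = 0.7877 (-2.1 dB); phase: φ = -38.0°.

|H| = 0.7877 (-2.1 dB), φ = -38.0°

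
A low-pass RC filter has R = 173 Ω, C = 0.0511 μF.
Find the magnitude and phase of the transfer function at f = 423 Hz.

Step 1 — Angular frequency: ω = 2π·423 = 2658 rad/s.
Step 2 — Transfer function: H(jω) = 1/(1 + jωRC).
Step 3 — Denominator: 1 + jωRC = 1 + j·2658·173·5.11e-08 = 1 + j0.0235.
Step 4 — H = 0.9994 - j0.02348.
Step 5 — Magnitude: |H| = 0.9997 (-0.0 dB); phase: φ = -1.3°.

|H| = 0.9997 (-0.0 dB), φ = -1.3°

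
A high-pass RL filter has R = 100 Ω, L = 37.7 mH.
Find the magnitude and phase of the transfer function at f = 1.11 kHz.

Step 1 — Angular frequency: ω = 2π·1110 = 6974 rad/s.
Step 2 — Transfer function: H(jω) = jωL/(R + jωL).
Step 3 — Numerator jωL = j·262.9; denominator R + jωL = 100 + j262.9.
Step 4 — H = 0.8736 + j0.3323.
Step 5 — Magnitude: |H| = 0.9347 (-0.6 dB); phase: φ = 20.8°.

|H| = 0.9347 (-0.6 dB), φ = 20.8°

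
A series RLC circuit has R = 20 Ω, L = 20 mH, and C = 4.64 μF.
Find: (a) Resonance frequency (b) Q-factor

Step 1 — Resonance condition Im(Z)=0 gives ω₀ = 1/√(LC).
Step 2 — ω₀ = 1/√(0.02·4.64e-06) = 3283 rad/s.
Step 3 — f₀ = ω₀/(2π) = 522.5 Hz.
Step 4 — Series Q: Q = ω₀L/R = 3283·0.02/20 = 3.283.

(a) f₀ = 522.5 Hz  (b) Q = 3.283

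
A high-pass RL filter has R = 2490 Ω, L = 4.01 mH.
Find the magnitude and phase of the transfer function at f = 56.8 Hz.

Step 1 — Angular frequency: ω = 2π·56.8 = 356.9 rad/s.
Step 2 — Transfer function: H(jω) = jωL/(R + jωL).
Step 3 — Numerator jωL = j·1.431; denominator R + jωL = 2490 + j1.431.
Step 4 — H = 3.303e-07 + j0.0005747.
Step 5 — Magnitude: |H| = 0.0005747 (-64.8 dB); phase: φ = 90.0°.

|H| = 0.0005747 (-64.8 dB), φ = 90.0°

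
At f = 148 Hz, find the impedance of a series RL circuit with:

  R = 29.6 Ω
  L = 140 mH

Step 1 — Angular frequency: ω = 2π·f = 2π·148 = 929.9 rad/s.
Step 2 — Component impedances:
  R: Z = R = 29.6 Ω
  L: Z = jωL = j·929.9·0.14 = 0 + j130.2 Ω
Step 3 — Series combination: Z_total = R + L = 29.6 + j130.2 Ω = 133.5∠77.2° Ω.

Z = 29.6 + j130.2 Ω = 133.5∠77.2° Ω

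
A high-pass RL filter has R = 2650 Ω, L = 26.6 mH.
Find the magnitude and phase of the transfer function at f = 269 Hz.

Step 1 — Angular frequency: ω = 2π·269 = 1690 rad/s.
Step 2 — Transfer function: H(jω) = jωL/(R + jωL).
Step 3 — Numerator jωL = j·44.96; denominator R + jωL = 2650 + j44.96.
Step 4 — H = 0.0002877 + j0.01696.
Step 5 — Magnitude: |H| = 0.01696 (-35.4 dB); phase: φ = 89.0°.

|H| = 0.01696 (-35.4 dB), φ = 89.0°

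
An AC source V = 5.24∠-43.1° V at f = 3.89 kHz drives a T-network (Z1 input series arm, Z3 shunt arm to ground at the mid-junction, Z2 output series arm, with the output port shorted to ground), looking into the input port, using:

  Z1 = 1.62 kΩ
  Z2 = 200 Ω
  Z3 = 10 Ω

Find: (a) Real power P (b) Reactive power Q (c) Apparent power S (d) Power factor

Step 1 — Angular frequency: ω = 2π·f = 2π·3890 = 2.444e+04 rad/s.
Step 2 — Component impedances:
  Z1: Z = R = 1620 Ω
  Z2: Z = R = 200 Ω
  Z3: Z = R = 10 Ω
Step 3 — With the output port shorted to ground, the output series arm Z2 runs from the junction to ground; the shunt arm Z3 also runs from the junction to ground. They appear in parallel: Z3 || Z2 = 9.524 Ω.
Step 4 — Series with input arm Z1: Z_in = Z1 + (Z3 || Z2) = 1630 Ω = 1630∠0.0° Ω.
Step 5 — Source phasor: V = 5.24∠-43.1° V = 3.826 - j3.58 V.
Step 6 — Current: I = V / Z = 0.002348 - j0.002197 A = 0.003216∠-43.1° A.
Step 7 — Complex power: S = V·I* = 0.01685 VA.
Step 8 — Real power: P = Re(S) = 0.01685 W.
Step 9 — Reactive power: Q = Im(S) = 0 VAR.
Step 10 — Apparent power: |S| = 0.01685 VA.
Step 11 — Power factor: PF = P/|S| = 1 (unity).

(a) P = 0.01685 W  (b) Q = 0 VAR  (c) S = 0.01685 VA  (d) PF = 1 (unity)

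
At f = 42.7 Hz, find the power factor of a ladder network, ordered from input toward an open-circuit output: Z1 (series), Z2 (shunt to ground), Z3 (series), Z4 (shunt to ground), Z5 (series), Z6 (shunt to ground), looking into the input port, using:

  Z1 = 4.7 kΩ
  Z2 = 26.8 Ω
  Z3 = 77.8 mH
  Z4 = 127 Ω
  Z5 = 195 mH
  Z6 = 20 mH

Step 1 — Angular frequency: ω = 2π·f = 2π·42.7 = 268.3 rad/s.
Step 2 — Component impedances:
  Z1: Z = R = 4700 Ω
  Z2: Z = R = 26.8 Ω
  Z3: Z = jωL = j·268.3·0.0778 = 0 + j20.87 Ω
  Z4: Z = R = 127 Ω
  Z5: Z = jωL = j·268.3·0.195 = 0 + j52.32 Ω
  Z6: Z = jωL = j·268.3·0.02 = 0 + j5.366 Ω
Step 3 — Ladder network (open output): work backward from the far end, alternating series and parallel combinations. Z_in = 4722 + j6.976 Ω = 4722∠0.1° Ω.
Step 4 — Power factor: PF = cos(φ) = Re(Z)/|Z| = 4722/4722 = 1.
Step 5 — Type: Im(Z) = 6.976 ⇒ lagging (phase φ = 0.1°).

PF = 1 (lagging, φ = 0.1°)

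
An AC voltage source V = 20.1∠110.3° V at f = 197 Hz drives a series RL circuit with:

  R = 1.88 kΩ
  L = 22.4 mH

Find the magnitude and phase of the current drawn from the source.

Step 1 — Angular frequency: ω = 2π·f = 2π·197 = 1238 rad/s.
Step 2 — Component impedances:
  R: Z = R = 1880 Ω
  L: Z = jωL = j·1238·0.0224 = 0 + j27.73 Ω
Step 3 — Series combination: Z_total = R + L = 1880 + j27.73 Ω = 1880∠0.8° Ω.
Step 4 — Source phasor: V = 20.1∠110.3° V = -6.973 + j18.85 V.
Step 5 — Ohm's law: I = V / Z_total = (-6.973 + j18.85) / (1880 + j27.73) = -0.003561 + j0.01008 A.
Step 6 — Convert to polar: |I| = 0.01069 A, ∠I = 109.5°.

I = 0.01069∠109.5° A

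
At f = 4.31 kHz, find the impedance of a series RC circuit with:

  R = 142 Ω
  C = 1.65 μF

Step 1 — Angular frequency: ω = 2π·f = 2π·4310 = 2.708e+04 rad/s.
Step 2 — Component impedances:
  R: Z = R = 142 Ω
  C: Z = 1/(jωC) = -j/(ω·C) = 0 - j22.38 Ω
Step 3 — Series combination: Z_total = R + C = 142 - j22.38 Ω = 143.8∠-9.0° Ω.

Z = 142 - j22.38 Ω = 143.8∠-9.0° Ω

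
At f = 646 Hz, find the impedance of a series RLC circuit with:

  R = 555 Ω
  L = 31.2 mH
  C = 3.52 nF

Step 1 — Angular frequency: ω = 2π·f = 2π·646 = 4059 rad/s.
Step 2 — Component impedances:
  R: Z = R = 555 Ω
  L: Z = jωL = j·4059·0.0312 = 0 + j126.6 Ω
  C: Z = 1/(jωC) = -j/(ω·C) = 0 - j6.999e+04 Ω
Step 3 — Series combination: Z_total = R + L + C = 555 - j6.986e+04 Ω = 6.987e+04∠-89.5° Ω.

Z = 555 - j6.986e+04 Ω = 6.987e+04∠-89.5° Ω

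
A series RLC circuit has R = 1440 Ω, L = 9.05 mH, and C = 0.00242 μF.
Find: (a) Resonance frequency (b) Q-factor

Step 1 — Resonance condition Im(Z)=0 gives ω₀ = 1/√(LC).
Step 2 — ω₀ = 1/√(0.00905·2.42e-09) = 2.137e+05 rad/s.
Step 3 — f₀ = ω₀/(2π) = 3.401e+04 Hz.
Step 4 — Series Q: Q = ω₀L/R = 2.137e+05·0.00905/1440 = 1.343.

(a) f₀ = 3.401e+04 Hz  (b) Q = 1.343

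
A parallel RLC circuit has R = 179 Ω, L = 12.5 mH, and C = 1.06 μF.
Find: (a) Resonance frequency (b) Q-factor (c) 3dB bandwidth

Step 1 — Resonance: ω₀ = 1/√(LC) = 1/√(0.0125·1.06e-06) = 8687 rad/s.
Step 2 — f₀ = ω₀/(2π) = 1383 Hz.
Step 3 — Parallel Q: Q = R/(ω₀L) = 179/(8687·0.0125) = 1.648.
Step 4 — Bandwidth: Δω = ω₀/Q = 5270 rad/s; BW = Δω/(2π) = 838.8 Hz.

(a) f₀ = 1383 Hz  (b) Q = 1.648  (c) BW = 838.8 Hz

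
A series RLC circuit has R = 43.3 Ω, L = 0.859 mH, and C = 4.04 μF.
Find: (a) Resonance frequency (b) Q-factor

Step 1 — Resonance condition Im(Z)=0 gives ω₀ = 1/√(LC).
Step 2 — ω₀ = 1/√(0.000859·4.04e-06) = 1.698e+04 rad/s.
Step 3 — f₀ = ω₀/(2π) = 2702 Hz.
Step 4 — Series Q: Q = ω₀L/R = 1.698e+04·0.000859/43.3 = 0.3368.

(a) f₀ = 2702 Hz  (b) Q = 0.3368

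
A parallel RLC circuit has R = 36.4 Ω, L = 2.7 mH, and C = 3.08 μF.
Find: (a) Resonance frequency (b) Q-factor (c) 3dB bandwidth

Step 1 — Resonance: ω₀ = 1/√(LC) = 1/√(0.0027·3.08e-06) = 1.097e+04 rad/s.
Step 2 — f₀ = ω₀/(2π) = 1745 Hz.
Step 3 — Parallel Q: Q = R/(ω₀L) = 36.4/(1.097e+04·0.0027) = 1.229.
Step 4 — Bandwidth: Δω = ω₀/Q = 8920 rad/s; BW = Δω/(2π) = 1420 Hz.

(a) f₀ = 1745 Hz  (b) Q = 1.229  (c) BW = 1420 Hz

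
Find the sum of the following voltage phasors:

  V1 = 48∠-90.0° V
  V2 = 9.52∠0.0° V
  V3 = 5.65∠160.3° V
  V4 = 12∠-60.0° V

Step 1 — Convert each phasor to rectangular form:
  V1 = 48·(cos(-90.0°) + j·sin(-90.0°)) = 0 - j48 V
  V2 = 9.52·(cos(0.0°) + j·sin(0.0°)) = 9.52 V
  V3 = 5.65·(cos(160.3°) + j·sin(160.3°)) = -5.319 + j1.905 V
  V4 = 12·(cos(-60.0°) + j·sin(-60.0°)) = 6 - j10.39 V
Step 2 — Sum components: V_total = 10.2 - j56.49 V.
Step 3 — Convert to polar: |V_total| = 57.4 V, ∠V_total = -79.8°.

V_total = 57.4∠-79.8° V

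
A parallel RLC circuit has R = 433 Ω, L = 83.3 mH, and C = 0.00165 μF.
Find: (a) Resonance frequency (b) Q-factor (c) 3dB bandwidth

Step 1 — Resonance: ω₀ = 1/√(LC) = 1/√(0.0833·1.65e-09) = 8.53e+04 rad/s.
Step 2 — f₀ = ω₀/(2π) = 1.358e+04 Hz.
Step 3 — Parallel Q: Q = R/(ω₀L) = 433/(8.53e+04·0.0833) = 0.06094.
Step 4 — Bandwidth: Δω = ω₀/Q = 1.4e+06 rad/s; BW = Δω/(2π) = 2.228e+05 Hz.

(a) f₀ = 1.358e+04 Hz  (b) Q = 0.06094  (c) BW = 2.228e+05 Hz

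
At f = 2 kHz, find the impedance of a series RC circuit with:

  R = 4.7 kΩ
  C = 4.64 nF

Step 1 — Angular frequency: ω = 2π·f = 2π·2000 = 1.257e+04 rad/s.
Step 2 — Component impedances:
  R: Z = R = 4700 Ω
  C: Z = 1/(jωC) = -j/(ω·C) = 0 - j1.715e+04 Ω
Step 3 — Series combination: Z_total = R + C = 4700 - j1.715e+04 Ω = 1.778e+04∠-74.7° Ω.

Z = 4700 - j1.715e+04 Ω = 1.778e+04∠-74.7° Ω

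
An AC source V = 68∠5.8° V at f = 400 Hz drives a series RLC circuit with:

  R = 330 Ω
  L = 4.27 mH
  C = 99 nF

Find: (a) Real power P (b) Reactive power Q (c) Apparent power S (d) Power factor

Step 1 — Angular frequency: ω = 2π·f = 2π·400 = 2513 rad/s.
Step 2 — Component impedances:
  R: Z = R = 330 Ω
  L: Z = jωL = j·2513·0.00427 = 0 + j10.73 Ω
  C: Z = 1/(jωC) = -j/(ω·C) = 0 - j4019 Ω
Step 3 — Series combination: Z_total = R + L + C = 330 - j4008 Ω = 4022∠-85.3° Ω.
Step 4 — Source phasor: V = 68∠5.8° V = 67.65 + j6.872 V.
Step 5 — Current: I = V / Z = -0.0003227 + j0.0169 A = 0.01691∠91.1° A.
Step 6 — Complex power: S = V·I* = 0.09433 - j1.146 VA.
Step 7 — Real power: P = Re(S) = 0.09433 W.
Step 8 — Reactive power: Q = Im(S) = -1.146 VAR.
Step 9 — Apparent power: |S| = 1.15 VA.
Step 10 — Power factor: PF = P/|S| = 0.08205 (leading).

(a) P = 0.09433 W  (b) Q = -1.146 VAR  (c) S = 1.15 VA  (d) PF = 0.08205 (leading)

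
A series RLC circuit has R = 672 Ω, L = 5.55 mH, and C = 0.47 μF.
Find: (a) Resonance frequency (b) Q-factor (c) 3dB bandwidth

Step 1 — Resonance condition Im(Z)=0 gives ω₀ = 1/√(LC).
Step 2 — ω₀ = 1/√(0.00555·4.7e-07) = 1.958e+04 rad/s.
Step 3 — f₀ = ω₀/(2π) = 3116 Hz.
Step 4 — Series Q: Q = ω₀L/R = 1.958e+04·0.00555/672 = 0.1617.
Step 5 — 3dB bandwidth: Δω = ω₀/Q = 1.211e+05 rad/s; BW = Δω/(2π) = 1.927e+04 Hz.

(a) f₀ = 3116 Hz  (b) Q = 0.1617  (c) BW = 1.927e+04 Hz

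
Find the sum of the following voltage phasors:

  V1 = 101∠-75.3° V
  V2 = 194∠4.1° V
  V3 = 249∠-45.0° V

Step 1 — Convert each phasor to rectangular form:
  V1 = 101·(cos(-75.3°) + j·sin(-75.3°)) = 25.63 - j97.69 V
  V2 = 194·(cos(4.1°) + j·sin(4.1°)) = 193.5 + j13.87 V
  V3 = 249·(cos(-45.0°) + j·sin(-45.0°)) = 176.1 - j176.1 V
Step 2 — Sum components: V_total = 395.2 - j259.9 V.
Step 3 — Convert to polar: |V_total| = 473 V, ∠V_total = -33.3°.

V_total = 473∠-33.3° V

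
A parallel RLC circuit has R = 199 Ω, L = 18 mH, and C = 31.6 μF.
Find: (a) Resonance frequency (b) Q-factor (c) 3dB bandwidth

Step 1 — Resonance: ω₀ = 1/√(LC) = 1/√(0.018·3.16e-05) = 1326 rad/s.
Step 2 — f₀ = ω₀/(2π) = 211 Hz.
Step 3 — Parallel Q: Q = R/(ω₀L) = 199/(1326·0.018) = 8.338.
Step 4 — Bandwidth: Δω = ω₀/Q = 159 rad/s; BW = Δω/(2π) = 25.31 Hz.

(a) f₀ = 211 Hz  (b) Q = 8.338  (c) BW = 25.31 Hz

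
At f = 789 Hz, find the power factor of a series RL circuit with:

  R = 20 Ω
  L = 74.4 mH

Step 1 — Angular frequency: ω = 2π·f = 2π·789 = 4957 rad/s.
Step 2 — Component impedances:
  R: Z = R = 20 Ω
  L: Z = jωL = j·4957·0.0744 = 0 + j368.8 Ω
Step 3 — Series combination: Z_total = R + L = 20 + j368.8 Ω = 369.4∠86.9° Ω.
Step 4 — Power factor: PF = cos(φ) = Re(Z)/|Z| = 20/369.37 = 0.05415.
Step 5 — Type: Im(Z) = 368.8 ⇒ lagging (phase φ = 86.9°).

PF = 0.05415 (lagging, φ = 86.9°)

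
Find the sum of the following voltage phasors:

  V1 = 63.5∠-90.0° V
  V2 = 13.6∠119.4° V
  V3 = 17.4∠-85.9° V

Step 1 — Convert each phasor to rectangular form:
  V1 = 63.5·(cos(-90.0°) + j·sin(-90.0°)) = 0 - j63.5 V
  V2 = 13.6·(cos(119.4°) + j·sin(119.4°)) = -6.676 + j11.85 V
  V3 = 17.4·(cos(-85.9°) + j·sin(-85.9°)) = 1.244 - j17.36 V
Step 2 — Sum components: V_total = -5.432 - j69.01 V.
Step 3 — Convert to polar: |V_total| = 69.22 V, ∠V_total = -94.5°.

V_total = 69.22∠-94.5° V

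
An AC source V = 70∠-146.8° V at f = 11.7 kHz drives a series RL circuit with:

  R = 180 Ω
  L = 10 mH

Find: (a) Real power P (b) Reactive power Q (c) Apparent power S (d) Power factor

Step 1 — Angular frequency: ω = 2π·f = 2π·1.17e+04 = 7.351e+04 rad/s.
Step 2 — Component impedances:
  R: Z = R = 180 Ω
  L: Z = jωL = j·7.351e+04·0.01 = 0 + j735.1 Ω
Step 3 — Series combination: Z_total = R + L = 180 + j735.1 Ω = 756.8∠76.2° Ω.
Step 4 — Source phasor: V = 70∠-146.8° V = -58.57 - j38.33 V.
Step 5 — Current: I = V / Z = -0.0676 + j0.06313 A = 0.09249∠137.0° A.
Step 6 — Complex power: S = V·I* = 1.54 + j6.288 VA.
Step 7 — Real power: P = Re(S) = 1.54 W.
Step 8 — Reactive power: Q = Im(S) = 6.288 VAR.
Step 9 — Apparent power: |S| = 6.474 VA.
Step 10 — Power factor: PF = P/|S| = 0.2378 (lagging).

(a) P = 1.54 W  (b) Q = 6.288 VAR  (c) S = 6.474 VA  (d) PF = 0.2378 (lagging)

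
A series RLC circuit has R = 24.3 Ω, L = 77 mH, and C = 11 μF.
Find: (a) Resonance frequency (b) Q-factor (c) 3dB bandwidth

Step 1 — Resonance condition Im(Z)=0 gives ω₀ = 1/√(LC).
Step 2 — ω₀ = 1/√(0.077·1.1e-05) = 1087 rad/s.
Step 3 — f₀ = ω₀/(2π) = 172.9 Hz.
Step 4 — Series Q: Q = ω₀L/R = 1087·0.077/24.3 = 3.443.
Step 5 — 3dB bandwidth: Δω = ω₀/Q = 315.6 rad/s; BW = Δω/(2π) = 50.23 Hz.

(a) f₀ = 172.9 Hz  (b) Q = 3.443  (c) BW = 50.23 Hz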